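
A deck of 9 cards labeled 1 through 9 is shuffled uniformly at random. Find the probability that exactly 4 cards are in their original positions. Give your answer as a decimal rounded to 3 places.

0.015

Choose which 4 of the 9 are fixed: C(9,4) = 126 ways.
The remaining 5 must have no fixed point: D(5) = 44.
P = 126·44/362880 = 11/720 ≈ 0.015.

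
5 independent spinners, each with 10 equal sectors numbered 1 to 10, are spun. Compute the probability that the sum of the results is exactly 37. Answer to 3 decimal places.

There are 10^5 = 100000 equally likely outcomes.
The number of ordered 5-tuples from {1,…,10} summing to 37 is 2205.
P(sum = 37) = 2205/100000 = 441/20000 ≈ 0.022.

0.022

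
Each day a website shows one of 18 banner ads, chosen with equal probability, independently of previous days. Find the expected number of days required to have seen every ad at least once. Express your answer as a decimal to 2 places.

62.91

After i distinct types are collected, each trial gives a new one with probability (18−i)/18, so the expected wait for the next new type is 18/(18−i).
E = 18/18 + 18/17 + 18/16 + 18/15 + 18/14 + 18/13 + 18/12 + 18/11 + 18/10 + 18/9 + 18/8 + 18/7 + 18/6 + 18/5 + 18/4 + 18/3 + 18/2 + 18/1 = 42822903/680680 ≈ 62.91.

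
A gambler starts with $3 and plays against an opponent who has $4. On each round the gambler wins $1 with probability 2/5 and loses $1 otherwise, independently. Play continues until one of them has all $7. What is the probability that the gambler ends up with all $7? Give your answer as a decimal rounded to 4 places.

0.1476

Let r = q/p = (3/5)/(2/5) = 3/2. The recurrence P(i) = p·P(i+1) + q·P(i−1) with P(0)=0, P(7)=1 gives P(i) = (1 − r^i)/(1 − r^7).
P(3) = (1 − (3/2)^3) / (1 − (3/2)^7) = 304/2059 ≈ 0.1476.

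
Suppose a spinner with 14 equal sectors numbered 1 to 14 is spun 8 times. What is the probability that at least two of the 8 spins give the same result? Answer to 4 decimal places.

0.9180

P(all 8 different) = 14/14 · 13/14 · ··· · 7/14 ≈ 0.0820.
P(at least two equal) = 1 − 0.0820 = 0.9180.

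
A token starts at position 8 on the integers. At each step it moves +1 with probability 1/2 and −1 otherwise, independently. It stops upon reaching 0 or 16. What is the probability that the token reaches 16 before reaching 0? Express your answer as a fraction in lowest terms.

1/2

With a fair step, P(i) = ½P(i−1) + ½P(i+1) with P(0)=0, P(16)=1 has the linear solution P(i) = i/16.
P(8) = 8/16 = 1/2.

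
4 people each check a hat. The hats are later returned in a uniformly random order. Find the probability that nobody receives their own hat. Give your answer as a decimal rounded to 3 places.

This is the derangement probability: permutations of 4 with no fixed point.
D(4) = 4! · (1 − 1/1! + 1/2! − ··· + (−1)^4/4!) = 9.
P = 9/24 = 3/8 ≈ 0.375.

0.375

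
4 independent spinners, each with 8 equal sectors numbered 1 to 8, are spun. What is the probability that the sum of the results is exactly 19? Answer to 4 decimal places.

0.0820

There are 8^4 = 4096 equally likely outcomes.
The number of ordered 4-tuples from {1,…,8} summing to 19 is 336.
P(sum = 19) = 336/4096 = 21/256 ≈ 0.0820.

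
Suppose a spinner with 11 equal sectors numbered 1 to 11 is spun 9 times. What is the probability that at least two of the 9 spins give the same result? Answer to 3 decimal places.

P(all 9 different) = 11/11 · 10/11 · ··· · 3/11 ≈ 0.008.
P(at least two equal) = 1 − 0.008 = 0.992.

0.992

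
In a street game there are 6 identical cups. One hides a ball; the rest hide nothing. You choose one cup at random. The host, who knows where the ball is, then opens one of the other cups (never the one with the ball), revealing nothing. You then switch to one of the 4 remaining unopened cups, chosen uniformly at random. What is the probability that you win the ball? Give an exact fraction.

5/24

Your original cup holds the ball with probability 1/6, so the other 5 collectively hold it with probability 5/6.
The host can always find an empty cup to open, so this doesn't change that 5/6; it is now spread over the 4 remaining unopened cups.
P(win by switching) = (5/6) · (1/4) = 5/24.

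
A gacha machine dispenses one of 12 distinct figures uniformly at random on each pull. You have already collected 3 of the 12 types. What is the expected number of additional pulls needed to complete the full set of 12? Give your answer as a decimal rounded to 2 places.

33.95

Starting from 3 distinct types, each trial gives a new one with probability (12−i)/12 when i types are held, so the wait for the next new type is 12/(12−i).
E = 12/9 + 12/8 + 12/7 + 12/6 + 12/5 + 12/4 + 12/3 + 12/2 + 12/1 = 7129/210 ≈ 33.95.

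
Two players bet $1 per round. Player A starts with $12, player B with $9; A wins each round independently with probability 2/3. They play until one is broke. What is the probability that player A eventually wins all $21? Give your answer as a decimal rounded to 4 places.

Let r = q/p = (1/3)/(2/3) = 1/2. The recurrence P(i) = p·P(i+1) + q·P(i−1) with P(0)=0, P(21)=1 gives P(i) = (1 − r^i)/(1 − r^21).
P(12) = (1 − (1/2)^12) / (1 − (1/2)^21) = 299520/299593 ≈ 0.9998.

0.9998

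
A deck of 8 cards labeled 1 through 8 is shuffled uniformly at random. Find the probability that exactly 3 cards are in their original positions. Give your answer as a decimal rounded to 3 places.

0.061

Choose which 3 of the 8 are fixed: C(8,3) = 56 ways.
The remaining 5 must have no fixed point: D(5) = 44.
P = 56·44/40320 = 11/180 ≈ 0.061.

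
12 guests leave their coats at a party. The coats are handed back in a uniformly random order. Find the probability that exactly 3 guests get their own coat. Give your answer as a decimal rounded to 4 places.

Choose which 3 of the 12 are fixed: C(12,3) = 220 ways.
The remaining 9 must have no fixed point: D(9) = 133496.
P = 220·133496/479001600 = 16687/272160 ≈ 0.0613.

0.0613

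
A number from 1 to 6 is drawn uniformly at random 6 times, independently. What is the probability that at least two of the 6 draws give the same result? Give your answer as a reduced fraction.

319/324

P(all 6 different) = 6/6 · 5/6 · ··· · 1/6 = 5/324.
P(at least two equal) = 1 − 5/324 = 319/324.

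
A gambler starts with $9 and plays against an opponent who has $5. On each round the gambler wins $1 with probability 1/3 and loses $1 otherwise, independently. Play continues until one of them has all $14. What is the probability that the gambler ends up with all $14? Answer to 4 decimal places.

Let r = q/p = (2/3)/(1/3) = 2. The recurrence P(i) = p·P(i+1) + q·P(i−1) with P(0)=0, P(14)=1 gives P(i) = (1 − r^i)/(1 − r^14).
P(9) = (1 − (2)^9) / (1 − (2)^14) = 511/16383 ≈ 0.0312.

0.0312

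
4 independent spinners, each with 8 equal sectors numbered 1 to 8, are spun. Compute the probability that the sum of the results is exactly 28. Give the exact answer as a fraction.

There are 8^4 = 4096 equally likely outcomes.
The number of ordered 4-tuples from {1,…,8} summing to 28 is 35.
P(sum = 28) = 35/4096.

35/4096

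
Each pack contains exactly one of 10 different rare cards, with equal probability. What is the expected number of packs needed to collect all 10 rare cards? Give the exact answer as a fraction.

After i distinct types are collected, each trial gives a new one with probability (10−i)/10, so the expected wait for the next new type is 10/(10−i).
E = 10/10 + 10/9 + 10/8 + 10/7 + 10/6 + 10/5 + 10/4 + 10/3 + 10/2 + 10/1 = 7381/252.

7381/252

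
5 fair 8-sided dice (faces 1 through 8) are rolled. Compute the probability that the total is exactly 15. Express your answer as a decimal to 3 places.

There are 8^5 = 32768 equally likely outcomes.
The number of ordered 5-tuples from {1,…,8} summing to 15 is 926.
P(sum = 15) = 926/32768 = 463/16384 ≈ 0.028.

0.028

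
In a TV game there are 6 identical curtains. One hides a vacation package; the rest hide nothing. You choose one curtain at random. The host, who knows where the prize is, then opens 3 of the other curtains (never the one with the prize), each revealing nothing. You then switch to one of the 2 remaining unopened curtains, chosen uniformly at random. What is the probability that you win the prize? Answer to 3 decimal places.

0.417

Your original curtain holds the prize with probability 1/6, so the other 5 collectively hold it with probability 5/6.
The host can always find 3 empty curtains to open, so the reveals don't change that 5/6; it is now spread over the 2 remaining unopened curtains.
P(win by switching) = (5/6) · (1/2) = 5/12 ≈ 0.417.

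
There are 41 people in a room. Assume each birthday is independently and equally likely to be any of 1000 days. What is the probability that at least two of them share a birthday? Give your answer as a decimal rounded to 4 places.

0.5645

It's easier to compute the probability that all 41 are distinct.
P(all distinct) = 1000/1000 · 999/1000 · ··· · 960/1000 ≈ 0.4355.
So the probability of at least one match is 1 − 0.4355 = 0.5645.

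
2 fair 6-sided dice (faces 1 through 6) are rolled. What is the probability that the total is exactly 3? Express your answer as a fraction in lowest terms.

1/18

There are 6^2 = 36 equally likely outcomes.
The number of ordered 2-tuples from {1,…,6} summing to 3 is 2.
P(sum = 3) = 2/36 = 1/18.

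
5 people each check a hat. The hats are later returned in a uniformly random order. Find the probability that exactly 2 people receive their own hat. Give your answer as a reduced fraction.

1/6

Choose which 2 of the 5 are fixed: C(5,2) = 10 ways.
The remaining 3 must have no fixed point: D(3) = 2.
P = 10·2/120 = 1/6.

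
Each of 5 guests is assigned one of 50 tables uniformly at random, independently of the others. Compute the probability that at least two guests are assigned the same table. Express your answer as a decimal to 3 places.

0.186

It's easier to compute the probability that all 5 are distinct.
P(all distinct) = 50/50 · 49/50 · ··· · 46/50 ≈ 0.814.
So the probability of at least one match is 1 − 0.814 = 0.186.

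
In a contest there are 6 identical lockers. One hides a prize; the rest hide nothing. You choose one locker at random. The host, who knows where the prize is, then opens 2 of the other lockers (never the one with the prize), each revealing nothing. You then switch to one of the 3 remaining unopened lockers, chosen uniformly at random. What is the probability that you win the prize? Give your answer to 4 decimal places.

0.2778

Your original locker holds the prize with probability 1/6, so the other 5 collectively hold it with probability 5/6.
The host can always find 2 empty lockers to open, so the reveals don't change that 5/6; it is now spread over the 3 remaining unopened lockers.
P(win by switching) = (5/6) · (1/3) = 5/18 ≈ 0.2778.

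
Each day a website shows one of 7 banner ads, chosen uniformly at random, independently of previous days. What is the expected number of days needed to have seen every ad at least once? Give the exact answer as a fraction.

After i distinct types are collected, each trial gives a new one with probability (7−i)/7, so the expected wait for the next new type is 7/(7−i).
E = 7/7 + 7/6 + 7/5 + 7/4 + 7/3 + 7/2 + 7/1 = 363/20.

363/20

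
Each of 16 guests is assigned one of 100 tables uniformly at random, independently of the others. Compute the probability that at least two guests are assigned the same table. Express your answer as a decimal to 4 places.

It's easier to compute the probability that all 16 are distinct.
P(all distinct) = 100/100 · 99/100 · ··· · 85/100 ≈ 0.2816.
So the probability of at least one match is 1 − 0.2816 = 0.7184.

0.7184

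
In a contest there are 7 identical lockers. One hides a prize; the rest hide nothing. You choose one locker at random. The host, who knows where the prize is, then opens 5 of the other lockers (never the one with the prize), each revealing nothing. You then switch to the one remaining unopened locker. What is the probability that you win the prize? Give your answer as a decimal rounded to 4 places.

0.8571

Your original locker holds the prize with probability 1/7, so the other 6 collectively hold it with probability 6/7.
The host can always find 5 empty lockers to open, so the reveals don't change that 6/7; it is now spread over the 1 remaining unopened locker.
P(win by switching) = (6/7) · (1/1) = 6/7 ≈ 0.8571.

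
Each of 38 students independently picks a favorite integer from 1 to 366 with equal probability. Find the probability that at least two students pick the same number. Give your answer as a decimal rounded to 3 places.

0.863

It's easier to compute the probability that all 38 are distinct.
P(all distinct) = 366/366 · 365/366 · ··· · 329/366 ≈ 0.137.
So the probability of at least one match is 1 − 0.137 = 0.863.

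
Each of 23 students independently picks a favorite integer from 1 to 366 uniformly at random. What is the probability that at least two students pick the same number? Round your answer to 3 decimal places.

0.506

It's easier to compute the probability that all 23 are distinct.
P(all distinct) = 366/366 · 365/366 · ··· · 344/366 ≈ 0.494.
So the probability of at least one match is 1 − 0.494 = 0.506.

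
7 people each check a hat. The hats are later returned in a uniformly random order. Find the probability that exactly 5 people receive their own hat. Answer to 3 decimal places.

Choose which 5 of the 7 are fixed: C(7,5) = 21 ways.
The remaining 2 must have no fixed point: D(2) = 1.
P = 21·1/5040 = 1/240 ≈ 0.004.

0.004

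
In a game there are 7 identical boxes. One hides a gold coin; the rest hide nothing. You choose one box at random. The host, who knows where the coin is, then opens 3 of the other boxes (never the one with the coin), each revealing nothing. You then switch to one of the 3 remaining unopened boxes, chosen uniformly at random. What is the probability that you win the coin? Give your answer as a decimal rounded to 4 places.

Your original box holds the coin with probability 1/7, so the other 6 collectively hold it with probability 6/7.
The host can always find 3 empty boxes to open, so the reveals don't change that 6/7; it is now spread over the 3 remaining unopened boxes.
P(win by switching) = (6/7) · (1/3) = 2/7 ≈ 0.2857.

0.2857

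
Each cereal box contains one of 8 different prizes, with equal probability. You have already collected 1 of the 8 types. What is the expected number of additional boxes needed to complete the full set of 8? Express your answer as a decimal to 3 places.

20.743

Starting from 1 distinct type, each trial gives a new one with probability (8−i)/8 when i types are held, so the wait for the next new type is 8/(8−i).
E = 8/7 + 8/6 + 8/5 + 8/4 + 8/3 + 8/2 + 8/1 = 726/35 ≈ 20.743.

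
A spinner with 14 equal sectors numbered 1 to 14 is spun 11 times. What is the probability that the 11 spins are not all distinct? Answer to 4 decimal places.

0.9964

P(all 11 different) = 14/14 · 13/14 · ··· · 4/14 ≈ 0.0036.
P(at least two equal) = 1 − 0.0036 = 0.9964.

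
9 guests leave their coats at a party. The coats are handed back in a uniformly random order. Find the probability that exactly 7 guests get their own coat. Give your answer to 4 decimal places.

0.0001

Choose which 7 of the 9 are fixed: C(9,7) = 36 ways.
The remaining 2 must have no fixed point: D(2) = 1.
P = 36·1/362880 = 1/10080 ≈ 0.0001.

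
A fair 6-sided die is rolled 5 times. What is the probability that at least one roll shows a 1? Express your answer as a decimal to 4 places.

P(no roll shows a 1) = (5/6)^5 ≈ 0.4019.
P(at least one) = 1 − 0.4019 = 0.5981.

0.5981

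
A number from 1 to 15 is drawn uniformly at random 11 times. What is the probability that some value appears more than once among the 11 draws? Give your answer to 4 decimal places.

0.9937

P(all 11 different) = 15/15 · 14/15 · ··· · 5/15 ≈ 0.0063.
P(at least two equal) = 1 − 0.0063 = 0.9937.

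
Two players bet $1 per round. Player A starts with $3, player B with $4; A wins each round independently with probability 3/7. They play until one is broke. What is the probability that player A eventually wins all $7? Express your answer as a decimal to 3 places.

Let r = q/p = (4/7)/(3/7) = 4/3. The recurrence P(i) = p·P(i+1) + q·P(i−1) with P(0)=0, P(7)=1 gives P(i) = (1 − r^i)/(1 − r^7).
P(3) = (1 − (4/3)^3) / (1 − (4/3)^7) = 2997/14197 ≈ 0.211.

0.211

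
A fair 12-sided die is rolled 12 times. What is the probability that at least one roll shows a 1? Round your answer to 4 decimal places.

0.6480

P(no roll shows a 1) = (11/12)^12 ≈ 0.3520.
P(at least one) = 1 − 0.3520 = 0.6480.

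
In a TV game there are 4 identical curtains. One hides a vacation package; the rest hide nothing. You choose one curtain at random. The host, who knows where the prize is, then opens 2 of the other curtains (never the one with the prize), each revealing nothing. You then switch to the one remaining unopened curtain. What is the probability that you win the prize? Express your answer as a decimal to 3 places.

Your original curtain holds the prize with probability 1/4, so the other 3 collectively hold it with probability 3/4.
The host can always find 2 empty curtains to open, so the reveals don't change that 3/4; it is now spread over the 1 remaining unopened curtain.
P(win by switching) = (3/4) · (1/1) = 3/4 ≈ 0.750.

0.750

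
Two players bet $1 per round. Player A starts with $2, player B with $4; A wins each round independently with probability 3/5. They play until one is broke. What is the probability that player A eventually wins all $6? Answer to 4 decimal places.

0.6090

Let r = q/p = (2/5)/(3/5) = 2/3. The recurrence P(i) = p·P(i+1) + q·P(i−1) with P(0)=0, P(6)=1 gives P(i) = (1 − r^i)/(1 − r^6).
P(2) = (1 − (2/3)^2) / (1 − (2/3)^6) = 81/133 ≈ 0.6090.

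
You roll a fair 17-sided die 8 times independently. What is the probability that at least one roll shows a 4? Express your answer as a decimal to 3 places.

P(no roll shows a 4) = (16/17)^8 ≈ 0.616.
P(at least one) = 1 − 0.616 = 0.384.

0.384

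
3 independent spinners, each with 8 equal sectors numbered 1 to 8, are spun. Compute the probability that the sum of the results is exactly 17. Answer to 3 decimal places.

0.070

There are 8^3 = 512 equally likely outcomes.
The number of ordered 3-tuples from {1,…,8} summing to 17 is 36.
P(sum = 17) = 36/512 = 9/128 ≈ 0.070.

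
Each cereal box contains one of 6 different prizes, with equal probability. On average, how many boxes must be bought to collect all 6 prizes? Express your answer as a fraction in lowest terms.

After i distinct types are collected, each trial gives a new one with probability (6−i)/6, so the expected wait for the next new type is 6/(6−i).
E = 6/6 + 6/5 + 6/4 + 6/3 + 6/2 + 6/1 = 147/10.

147/10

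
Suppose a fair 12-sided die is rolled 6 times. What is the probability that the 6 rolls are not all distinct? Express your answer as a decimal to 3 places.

0.777

P(all 6 different) = 12/12 · 11/12 · ··· · 7/12 ≈ 0.223.
P(at least two equal) = 1 − 0.223 = 0.777.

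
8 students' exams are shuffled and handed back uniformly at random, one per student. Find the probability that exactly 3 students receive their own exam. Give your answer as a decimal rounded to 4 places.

Choose which 3 of the 8 are fixed: C(8,3) = 56 ways.
The remaining 5 must have no fixed point: D(5) = 44.
P = 56·44/40320 = 11/180 ≈ 0.0611.

0.0611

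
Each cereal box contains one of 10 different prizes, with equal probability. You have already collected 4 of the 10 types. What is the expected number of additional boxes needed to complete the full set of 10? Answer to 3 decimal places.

Starting from 4 distinct types, each trial gives a new one with probability (10−i)/10 when i types are held, so the wait for the next new type is 10/(10−i).
E = 10/6 + 10/5 + 10/4 + 10/3 + 10/2 + 10/1 = 49/2 ≈ 24.500.

24.500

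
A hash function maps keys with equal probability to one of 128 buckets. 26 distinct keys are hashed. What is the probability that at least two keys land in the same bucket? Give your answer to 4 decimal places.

It's easier to compute the probability that all 26 are distinct.
P(all distinct) = 128/128 · 127/128 · ··· · 103/128 ≈ 0.0654.
So the probability of at least one match is 1 − 0.0654 = 0.9346.

0.9346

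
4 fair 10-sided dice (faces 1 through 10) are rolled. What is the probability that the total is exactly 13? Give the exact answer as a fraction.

11/500

There are 10^4 = 10000 equally likely outcomes.
The number of ordered 4-tuples from {1,…,10} summing to 13 is 220.
P(sum = 13) = 220/10000 = 11/500.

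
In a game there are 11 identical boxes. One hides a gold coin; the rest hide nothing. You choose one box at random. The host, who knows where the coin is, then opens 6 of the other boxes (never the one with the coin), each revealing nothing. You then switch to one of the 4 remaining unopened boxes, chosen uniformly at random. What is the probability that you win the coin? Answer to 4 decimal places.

Your original box holds the coin with probability 1/11, so the other 10 collectively hold it with probability 10/11.
The host can always find 6 empty boxes to open, so the reveals don't change that 10/11; it is now spread over the 4 remaining unopened boxes.
P(win by switching) = (10/11) · (1/4) = 5/22 ≈ 0.2273.

0.2273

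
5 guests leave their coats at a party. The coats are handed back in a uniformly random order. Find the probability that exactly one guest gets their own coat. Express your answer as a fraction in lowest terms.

Choose which one is fixed: C(5,1) = 5 ways.
The remaining 4 must have no fixed point: D(4) = 9.
P = 5·9/120 = 3/8.

3/8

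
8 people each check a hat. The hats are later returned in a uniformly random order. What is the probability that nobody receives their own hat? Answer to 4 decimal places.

0.3679

This is the derangement probability: permutations of 8 with no fixed point.
D(8) = 8! · (1 − 1/1! + 1/2! − ··· + (−1)^8/8!) = 14833.
P = 14833/40320 = 2119/5760 ≈ 0.3679.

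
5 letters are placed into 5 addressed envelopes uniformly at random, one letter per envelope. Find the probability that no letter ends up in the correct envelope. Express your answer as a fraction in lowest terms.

11/30

This is the derangement probability: permutations of 5 with no fixed point.
D(5) = 5! · (1 − 1/1! + 1/2! − ··· + (−1)^5/5!) = 44.
P = 44/120 = 11/30.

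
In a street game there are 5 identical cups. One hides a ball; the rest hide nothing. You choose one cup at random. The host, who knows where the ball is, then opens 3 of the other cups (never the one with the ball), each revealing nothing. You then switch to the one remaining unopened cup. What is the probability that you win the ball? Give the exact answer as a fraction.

Your original cup holds the ball with probability 1/5, so the other 4 collectively hold it with probability 4/5.
The host can always find 3 empty cups to open, so the reveals don't change that 4/5; it is now spread over the 1 remaining unopened cup.
P(win by switching) = (4/5) · (1/1) = 4/5.

4/5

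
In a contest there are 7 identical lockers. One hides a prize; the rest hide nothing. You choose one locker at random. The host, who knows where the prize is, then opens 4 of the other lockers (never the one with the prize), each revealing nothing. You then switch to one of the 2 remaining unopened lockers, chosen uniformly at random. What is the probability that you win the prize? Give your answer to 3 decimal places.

Your original locker holds the prize with probability 1/7, so the other 6 collectively hold it with probability 6/7.
The host can always find 4 empty lockers to open, so the reveals don't change that 6/7; it is now spread over the 2 remaining unopened lockers.
P(win by switching) = (6/7) · (1/2) = 3/7 ≈ 0.429.

0.429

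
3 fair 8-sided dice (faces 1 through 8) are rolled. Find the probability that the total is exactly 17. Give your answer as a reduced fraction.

9/128

There are 8^3 = 512 equally likely outcomes.
The number of ordered 3-tuples from {1,…,8} summing to 17 is 36.
P(sum = 17) = 36/512 = 9/128.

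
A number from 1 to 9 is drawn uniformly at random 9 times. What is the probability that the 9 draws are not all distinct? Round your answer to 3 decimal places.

P(all 9 different) = 9/9 · 8/9 · ··· · 1/9 ≈ 0.001.
P(at least two equal) = 1 − 0.001 = 0.999.

0.999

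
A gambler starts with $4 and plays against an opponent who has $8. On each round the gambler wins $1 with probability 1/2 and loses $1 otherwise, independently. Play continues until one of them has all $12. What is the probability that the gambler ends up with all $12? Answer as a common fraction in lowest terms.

1/3

With a fair step, P(i) = ½P(i−1) + ½P(i+1) with P(0)=0, P(12)=1 has the linear solution P(i) = i/12.
P(4) = 4/12 = 1/3.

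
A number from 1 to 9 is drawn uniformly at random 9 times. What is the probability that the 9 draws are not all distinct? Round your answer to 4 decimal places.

P(all 9 different) = 9/9 · 8/9 · ··· · 1/9 ≈ 0.0009.
P(at least two equal) = 1 − 0.0009 = 0.9991.

0.9991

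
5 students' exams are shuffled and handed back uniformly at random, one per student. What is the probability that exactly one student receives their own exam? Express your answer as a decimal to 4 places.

Choose which one is fixed: C(5,1) = 5 ways.
The remaining 4 must have no fixed point: D(4) = 9.
P = 5·9/120 = 3/8 ≈ 0.3750.

0.3750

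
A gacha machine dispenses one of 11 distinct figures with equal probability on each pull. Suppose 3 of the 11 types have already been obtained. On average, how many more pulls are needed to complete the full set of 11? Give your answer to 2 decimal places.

Starting from 3 distinct types, each trial gives a new one with probability (11−i)/11 when i types are held, so the wait for the next new type is 11/(11−i).
E = 11/8 + 11/7 + 11/6 + 11/5 + 11/4 + 11/3 + 11/2 + 11/1 = 8371/280 ≈ 29.90.

29.90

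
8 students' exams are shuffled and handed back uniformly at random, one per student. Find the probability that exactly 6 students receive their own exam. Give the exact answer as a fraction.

Choose which 6 of the 8 are fixed: C(8,6) = 28 ways.
The remaining 2 must have no fixed point: D(2) = 1.
P = 28·1/40320 = 1/1440.

1/1440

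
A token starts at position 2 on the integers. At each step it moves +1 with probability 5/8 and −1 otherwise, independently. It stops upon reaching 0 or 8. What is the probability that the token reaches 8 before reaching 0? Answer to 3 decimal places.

Let r = q/p = (3/8)/(5/8) = 3/5. The recurrence P(i) = p·P(i+1) + q·P(i−1) with P(0)=0, P(8)=1 gives P(i) = (1 − r^i)/(1 − r^8).
P(2) = (1 − (3/5)^2) / (1 − (3/5)^8) = 15625/24004 ≈ 0.651.

0.651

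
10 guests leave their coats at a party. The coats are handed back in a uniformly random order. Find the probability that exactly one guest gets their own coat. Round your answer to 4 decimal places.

Choose which one is fixed: C(10,1) = 10 ways.
The remaining 9 must have no fixed point: D(9) = 133496.
P = 10·133496/3628800 = 16687/45360 ≈ 0.3679.

0.3679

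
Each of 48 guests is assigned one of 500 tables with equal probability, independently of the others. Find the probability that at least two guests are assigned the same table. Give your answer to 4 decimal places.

It's easier to compute the probability that all 48 are distinct.
P(all distinct) = 500/500 · 499/500 · ··· · 453/500 ≈ 0.0972.
So the probability of at least one match is 1 − 0.0972 = 0.9028.

0.9028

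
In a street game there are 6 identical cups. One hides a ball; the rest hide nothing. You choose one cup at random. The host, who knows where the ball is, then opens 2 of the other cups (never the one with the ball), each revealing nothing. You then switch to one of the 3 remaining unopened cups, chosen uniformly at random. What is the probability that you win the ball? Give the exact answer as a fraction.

Your original cup holds the ball with probability 1/6, so the other 5 collectively hold it with probability 5/6.
The host can always find 2 empty cups to open, so the reveals don't change that 5/6; it is now spread over the 3 remaining unopened cups.
P(win by switching) = (5/6) · (1/3) = 5/18.

5/18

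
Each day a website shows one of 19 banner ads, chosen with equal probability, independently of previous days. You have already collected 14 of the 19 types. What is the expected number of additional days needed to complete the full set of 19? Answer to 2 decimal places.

43.38

Starting from 14 distinct types, each trial gives a new one with probability (19−i)/19 when i types are held, so the wait for the next new type is 19/(19−i).
E = 19/5 + 19/4 + 19/3 + 19/2 + 19/1 = 2603/60 ≈ 43.38.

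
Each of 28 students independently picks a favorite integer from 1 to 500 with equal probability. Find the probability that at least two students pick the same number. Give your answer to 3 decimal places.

It's easier to compute the probability that all 28 are distinct.
P(all distinct) = 500/500 · 499/500 · ··· · 473/500 ≈ 0.463.
So the probability of at least one match is 1 − 0.463 = 0.537.

0.537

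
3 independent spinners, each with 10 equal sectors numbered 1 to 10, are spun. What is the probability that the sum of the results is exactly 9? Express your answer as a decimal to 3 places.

0.028

There are 10^3 = 1000 equally likely outcomes.
The number of ordered 3-tuples from {1,…,10} summing to 9 is 28.
P(sum = 9) = 28/1000 = 7/250 ≈ 0.028.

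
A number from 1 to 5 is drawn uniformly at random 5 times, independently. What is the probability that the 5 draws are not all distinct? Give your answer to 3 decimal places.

0.962

P(all 5 different) = 5/5 · 4/5 · ··· · 1/5 ≈ 0.038.
P(at least two equal) = 1 − 0.038 = 0.962.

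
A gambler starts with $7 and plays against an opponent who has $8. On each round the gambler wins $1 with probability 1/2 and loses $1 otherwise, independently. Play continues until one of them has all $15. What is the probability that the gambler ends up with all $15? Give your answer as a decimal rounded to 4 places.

0.4667

With a fair step, P(i) = ½P(i−1) + ½P(i+1) with P(0)=0, P(15)=1 has the linear solution P(i) = i/15.
P(7) = 7/15 ≈ 0.4667.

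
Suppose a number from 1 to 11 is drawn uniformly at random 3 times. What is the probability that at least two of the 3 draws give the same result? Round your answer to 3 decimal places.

P(all 3 different) = 11/11 · 10/11 · ··· · 9/11 ≈ 0.744.
P(at least two equal) = 1 − 0.744 = 0.256.

0.256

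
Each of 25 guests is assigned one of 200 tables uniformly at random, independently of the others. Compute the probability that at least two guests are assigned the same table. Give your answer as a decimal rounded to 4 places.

0.7910

It's easier to compute the probability that all 25 are distinct.
P(all distinct) = 200/200 · 199/200 · ··· · 176/200 ≈ 0.2090.
So the probability of at least one match is 1 − 0.2090 = 0.7910.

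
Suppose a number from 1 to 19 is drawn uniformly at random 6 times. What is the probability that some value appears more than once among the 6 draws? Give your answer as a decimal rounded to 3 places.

0.585

P(all 6 different) = 19/19 · 18/19 · ··· · 14/19 ≈ 0.415.
P(at least two equal) = 1 − 0.415 = 0.585.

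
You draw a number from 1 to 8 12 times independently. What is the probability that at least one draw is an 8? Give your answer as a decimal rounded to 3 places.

P(no draw is an 8) = (7/8)^12 ≈ 0.201.
P(at least one) = 1 − 0.201 = 0.799.

0.799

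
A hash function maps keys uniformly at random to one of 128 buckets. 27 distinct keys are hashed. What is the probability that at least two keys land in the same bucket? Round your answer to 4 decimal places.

It's easier to compute the probability that all 27 are distinct.
P(all distinct) = 128/128 · 127/128 · ··· · 102/128 ≈ 0.0521.
So the probability of at least one match is 1 − 0.0521 = 0.9479.

0.9479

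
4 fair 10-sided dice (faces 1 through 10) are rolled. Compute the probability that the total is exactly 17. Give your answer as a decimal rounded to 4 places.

0.0480

There are 10^4 = 10000 equally likely outcomes.
The number of ordered 4-tuples from {1,…,10} summing to 17 is 480.
P(sum = 17) = 480/10000 = 6/125 ≈ 0.0480.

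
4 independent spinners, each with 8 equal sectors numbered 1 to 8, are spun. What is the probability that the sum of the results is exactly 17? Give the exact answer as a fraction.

21/256

There are 8^4 = 4096 equally likely outcomes.
The number of ordered 4-tuples from {1,…,8} summing to 17 is 336.
P(sum = 17) = 336/4096 = 21/256.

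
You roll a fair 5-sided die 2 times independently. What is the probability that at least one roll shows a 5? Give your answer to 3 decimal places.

P(no roll shows a 5) = (4/5)^2 ≈ 0.640.
P(at least one) = 1 − 0.640 = 0.360.

0.360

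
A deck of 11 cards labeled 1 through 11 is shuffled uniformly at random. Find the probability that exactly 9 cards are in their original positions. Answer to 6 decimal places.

0.000001

Choose which 9 of the 11 are fixed: C(11,9) = 55 ways.
The remaining 2 must have no fixed point: D(2) = 1.
P = 55·1/39916800 = 1/725760 ≈ 0.000001.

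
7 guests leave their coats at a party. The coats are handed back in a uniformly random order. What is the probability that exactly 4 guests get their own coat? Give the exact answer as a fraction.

Choose which 4 of the 7 are fixed: C(7,4) = 35 ways.
The remaining 3 must have no fixed point: D(3) = 2.
P = 35·2/5040 = 1/72.

1/72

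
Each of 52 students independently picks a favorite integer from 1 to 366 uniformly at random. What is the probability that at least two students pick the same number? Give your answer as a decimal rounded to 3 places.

0.978

It's easier to compute the probability that all 52 are distinct.
P(all distinct) = 366/366 · 365/366 · ··· · 315/366 ≈ 0.022.
So the probability of at least one match is 1 − 0.022 = 0.978.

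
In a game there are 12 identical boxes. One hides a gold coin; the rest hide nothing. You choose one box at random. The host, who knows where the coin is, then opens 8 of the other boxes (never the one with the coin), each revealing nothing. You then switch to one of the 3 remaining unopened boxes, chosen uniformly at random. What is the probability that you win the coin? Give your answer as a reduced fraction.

Your original box holds the coin with probability 1/12, so the other 11 collectively hold it with probability 11/12.
The host can always find 8 empty boxes to open, so the reveals don't change that 11/12; it is now spread over the 3 remaining unopened boxes.
P(win by switching) = (11/12) · (1/3) = 11/36.

11/36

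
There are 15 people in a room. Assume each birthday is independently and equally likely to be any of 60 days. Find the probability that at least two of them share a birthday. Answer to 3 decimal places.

It's easier to compute the probability that all 15 are distinct.
P(all distinct) = 60/60 · 59/60 · ··· · 46/60 ≈ 0.148.
So the probability of at least one match is 1 − 0.148 = 0.852.

0.852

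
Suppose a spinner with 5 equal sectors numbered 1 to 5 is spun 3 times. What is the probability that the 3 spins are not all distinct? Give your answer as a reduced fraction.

13/25

P(all 3 different) = 5/5 · 4/5 · ··· · 3/5 = 12/25.
P(at least two equal) = 1 − 12/25 = 13/25.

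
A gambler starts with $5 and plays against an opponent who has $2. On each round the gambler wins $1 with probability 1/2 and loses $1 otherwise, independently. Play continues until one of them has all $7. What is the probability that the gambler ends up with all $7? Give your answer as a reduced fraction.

With a fair step, P(i) = ½P(i−1) + ½P(i+1) with P(0)=0, P(7)=1 has the linear solution P(i) = i/7.
P(5) = 5/7.

5/7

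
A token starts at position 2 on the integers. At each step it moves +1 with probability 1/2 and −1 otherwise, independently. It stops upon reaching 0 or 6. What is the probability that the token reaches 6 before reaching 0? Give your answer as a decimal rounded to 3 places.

With a fair step, P(i) = ½P(i−1) + ½P(i+1) with P(0)=0, P(6)=1 has the linear solution P(i) = i/6.
P(2) = 2/6 = 1/3 ≈ 0.333.

0.333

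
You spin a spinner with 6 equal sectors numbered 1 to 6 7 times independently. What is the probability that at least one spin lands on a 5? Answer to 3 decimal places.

P(no spin lands on a 5) = (5/6)^7 ≈ 0.279.
P(at least one) = 1 − 0.279 = 0.721.

0.721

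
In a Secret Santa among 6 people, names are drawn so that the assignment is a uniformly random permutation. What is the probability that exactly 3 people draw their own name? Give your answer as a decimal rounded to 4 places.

Choose which 3 of the 6 are fixed: C(6,3) = 20 ways.
The remaining 3 must have no fixed point: D(3) = 2.
P = 20·2/720 = 1/18 ≈ 0.0556.

0.0556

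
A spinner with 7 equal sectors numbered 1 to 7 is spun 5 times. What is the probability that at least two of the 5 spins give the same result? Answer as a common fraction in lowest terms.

P(all 5 different) = 7/7 · 6/7 · ··· · 3/7 = 360/2401.
P(at least two equal) = 1 − 360/2401 = 2041/2401.

2041/2401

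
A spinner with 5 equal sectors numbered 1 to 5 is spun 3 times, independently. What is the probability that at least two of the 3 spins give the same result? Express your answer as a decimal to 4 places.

0.5200

P(all 3 different) = 5/5 · 4/5 · ··· · 3/5 ≈ 0.4800.
P(at least two equal) = 1 − 0.4800 = 0.5200.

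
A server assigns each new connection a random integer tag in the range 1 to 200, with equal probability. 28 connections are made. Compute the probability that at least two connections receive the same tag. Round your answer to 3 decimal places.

0.862

It's easier to compute the probability that all 28 are distinct.
P(all distinct) = 200/200 · 199/200 · ··· · 173/200 ≈ 0.138.
So the probability of at least one match is 1 − 0.138 = 0.862.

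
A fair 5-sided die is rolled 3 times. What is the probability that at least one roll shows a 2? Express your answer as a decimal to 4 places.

0.4880

P(no roll shows a 2) = (4/5)^3 ≈ 0.5120.
P(at least one) = 1 − 0.5120 = 0.4880.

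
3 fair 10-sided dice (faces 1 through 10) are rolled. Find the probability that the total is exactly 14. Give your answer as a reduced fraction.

69/1000

There are 10^3 = 1000 equally likely outcomes.
The number of ordered 3-tuples from {1,…,10} summing to 14 is 69.
P(sum = 14) = 69/1000.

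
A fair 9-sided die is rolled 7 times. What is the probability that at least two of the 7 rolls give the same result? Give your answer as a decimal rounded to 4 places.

0.9621

P(all 7 different) = 9/9 · 8/9 · ··· · 3/9 ≈ 0.0379.
P(at least two equal) = 1 − 0.0379 = 0.9621.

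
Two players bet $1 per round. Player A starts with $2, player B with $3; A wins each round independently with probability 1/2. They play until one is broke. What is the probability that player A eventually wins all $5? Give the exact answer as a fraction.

With a fair step, P(i) = ½P(i−1) + ½P(i+1) with P(0)=0, P(5)=1 has the linear solution P(i) = i/5.
P(2) = 2/5.

2/5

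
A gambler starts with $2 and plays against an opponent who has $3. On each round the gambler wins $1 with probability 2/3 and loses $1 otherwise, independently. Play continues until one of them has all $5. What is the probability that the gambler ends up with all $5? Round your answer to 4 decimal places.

Let r = q/p = (1/3)/(2/3) = 1/2. The recurrence P(i) = p·P(i+1) + q·P(i−1) with P(0)=0, P(5)=1 gives P(i) = (1 − r^i)/(1 − r^5).
P(2) = (1 − (1/2)^2) / (1 − (1/2)^5) = 24/31 ≈ 0.7742.

0.7742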